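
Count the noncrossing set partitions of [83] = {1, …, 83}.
C_83 = 68854441132780194707888052034668647142985206100

These noncrossing partitions are counted by the Catalan number C_n = (1/(n + 1)) · C(2n, n). For n = 83: C_83 = (1/84) · C(166, 83) = 5783773055153536355462596370912166360010757312400/84 = 68854441132780194707888052034668647142985206100.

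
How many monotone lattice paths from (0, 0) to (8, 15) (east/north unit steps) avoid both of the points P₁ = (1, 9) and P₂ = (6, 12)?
Number of paths = 293114

Inclusion–exclusion. Total paths: C(23, 8) = 490314. Through P₁: C(10, 1)·C(13, 7) = 17160. Through P₂: C(18, 6)·C(5, 2) = 185640. Since P₁ is strictly southwest of P₂, a monotone path through both must visit P₁ then P₂; paths through both = C(10, 1)·C(8, 5)·C(5, 2) = 5600. Avoid both = 490314 − 17160 − 185640 + 5600 = 293114.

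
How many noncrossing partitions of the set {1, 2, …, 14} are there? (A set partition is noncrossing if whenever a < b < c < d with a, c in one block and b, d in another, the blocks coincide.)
C_14 = 2674440

These noncrossing partitions are counted by the Catalan number C_n = (1/(n + 1)) · C(2n, n). For n = 14: C_14 = (1/15) · C(28, 14) = 40116600/15 = 2674440.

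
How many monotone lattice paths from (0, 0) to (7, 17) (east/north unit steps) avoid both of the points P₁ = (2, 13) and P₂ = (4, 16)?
Number of paths = 317694

Inclusion–exclusion. Total paths: C(24, 7) = 346104. Through P₁: C(15, 2)·C(9, 5) = 13230. Through P₂: C(20, 4)·C(4, 3) = 19380. Since P₁ is strictly southwest of P₂, a monotone path through both must visit P₁ then P₂; paths through both = C(15, 2)·C(5, 2)·C(4, 3) = 4200. Avoid both = 346104 − 13230 − 19380 + 4200 = 317694.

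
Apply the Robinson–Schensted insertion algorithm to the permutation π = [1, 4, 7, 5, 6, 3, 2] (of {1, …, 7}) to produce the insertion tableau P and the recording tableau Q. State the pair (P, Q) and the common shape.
P = [1, 2, 5, 6] / [3] / [4] / [7];  Q = [1, 2, 3, 5] / [4] / [6] / [7];  common shape = (4, 1, 1, 1)

Row-insert the values π_1, π_2, … into P one at a time, bumping the leftmost entry strictly greater than the inserted value down to the next row. The recording tableau Q records, in position (i, j), the step at which that cell was added to P.
  Insert 1 (step 1): P = [1];  Q = [1]
  Insert 4 (step 2): P = [1, 4];  Q = [1, 2]
  Insert 7 (step 3): P = [1, 4, 7];  Q = [1, 2, 3]
  Insert 5 (step 4): P = [1, 4, 5] / [7];  Q = [1, 2, 3] / [4]
  Insert 6 (step 5): P = [1, 4, 5, 6] / [7];  Q = [1, 2, 3, 5] / [4]
  Insert 3 (step 6): P = [1, 3, 5, 6] / [4] / [7];  Q = [1, 2, 3, 5] / [4] / [6]
  Insert 2 (step 7): P = [1, 2, 5, 6] / [3] / [4] / [7];  Q = [1, 2, 3, 5] / [4] / [6] / [7]
Final shape: (4, 1, 1, 1).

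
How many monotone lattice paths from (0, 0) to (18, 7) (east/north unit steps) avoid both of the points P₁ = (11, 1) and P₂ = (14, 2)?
Number of paths = 451036

Inclusion–exclusion. Total paths: C(25, 18) = 480700. Through P₁: C(12, 11)·C(13, 7) = 20592. Through P₂: C(16, 14)·C(9, 4) = 15120. Since P₁ is strictly southwest of P₂, a monotone path through both must visit P₁ then P₂; paths through both = C(12, 11)·C(4, 3)·C(9, 4) = 6048. Avoid both = 480700 − 20592 − 15120 + 6048 = 451036.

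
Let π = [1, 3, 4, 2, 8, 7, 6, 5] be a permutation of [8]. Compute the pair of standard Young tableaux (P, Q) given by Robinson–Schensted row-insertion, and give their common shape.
P = [1, 2, 4, 5] / [3, 6] / [7] / [8];  Q = [1, 2, 3, 5] / [4, 6] / [7] / [8];  common shape = (4, 2, 1, 1)

Row-insert the values π_1, π_2, … into P one at a time, bumping the leftmost entry strictly greater than the inserted value down to the next row. The recording tableau Q records, in position (i, j), the step at which that cell was added to P.
  Insert 1 (step 1): P = [1];  Q = [1]
  Insert 3 (step 2): P = [1, 3];  Q = [1, 2]
  Insert 4 (step 3): P = [1, 3, 4];  Q = [1, 2, 3]
  Insert 2 (step 4): P = [1, 2, 4] / [3];  Q = [1, 2, 3] / [4]
  Insert 8 (step 5): P = [1, 2, 4, 8] / [3];  Q = [1, 2, 3, 5] / [4]
  Insert 7 (step 6): P = [1, 2, 4, 7] / [3, 8];  Q = [1, 2, 3, 5] / [4, 6]
  Insert 6 (step 7): P = [1, 2, 4, 6] / [3, 7] / [8];  Q = [1, 2, 3, 5] / [4, 6] / [7]
  Insert 5 (step 8): P = [1, 2, 4, 5] / [3, 6] / [7] / [8];  Q = [1, 2, 3, 5] / [4, 6] / [7] / [8]
Final shape: (4, 2, 1, 1).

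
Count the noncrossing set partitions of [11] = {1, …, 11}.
C_11 = 58786

These noncrossing partitions are counted by the Catalan number C_n = (1/(n + 1)) · C(2n, n). For n = 11: C_11 = (1/12) · C(22, 11) = 705432/12 = 58786.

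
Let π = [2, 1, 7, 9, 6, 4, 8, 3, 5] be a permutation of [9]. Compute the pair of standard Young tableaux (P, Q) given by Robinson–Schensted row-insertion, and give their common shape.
P = [1, 3, 5] / [2, 4, 8] / [6, 9] / [7];  Q = [1, 3, 4] / [2, 5, 7] / [6, 9] / [8];  common shape = (3, 3, 2, 1)

Row-insert the values π_1, π_2, … into P one at a time, bumping the leftmost entry strictly greater than the inserted value down to the next row. The recording tableau Q records, in position (i, j), the step at which that cell was added to P.
  Insert 2 (step 1): P = [2];  Q = [1]
  Insert 1 (step 2): P = [1] / [2];  Q = [1] / [2]
  Insert 7 (step 3): P = [1, 7] / [2];  Q = [1, 3] / [2]
  Insert 9 (step 4): P = [1, 7, 9] / [2];  Q = [1, 3, 4] / [2]
  Insert 6 (step 5): P = [1, 6, 9] / [2, 7];  Q = [1, 3, 4] / [2, 5]
  Insert 4 (step 6): P = [1, 4, 9] / [2, 6] / [7];  Q = [1, 3, 4] / [2, 5] / [6]
  Insert 8 (step 7): P = [1, 4, 8] / [2, 6, 9] / [7];  Q = [1, 3, 4] / [2, 5, 7] / [6]
  Insert 3 (step 8): P = [1, 3, 8] / [2, 4, 9] / [6] / [7];  Q = [1, 3, 4] / [2, 5, 7] / [6] / [8]
  Insert 5 (step 9): P = [1, 3, 5] / [2, 4, 8] / [6, 9] / [7];  Q = [1, 3, 4] / [2, 5, 7] / [6, 9] / [8]
Final shape: (3, 3, 2, 1).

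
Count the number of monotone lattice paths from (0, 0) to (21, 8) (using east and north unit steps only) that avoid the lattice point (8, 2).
Number of paths = 3071205

Total paths from (0, 0) to (21, 8): C(29, 21) = 4292145. Paths through (8, 2): (paths (0, 0) → (8, 2)) × (paths (8, 2) → (21, 8)) = C(10, 8) · C(19, 13) = 45 · 27132 = 1220940. Avoidance count = 4292145 − 1220940 = 3071205.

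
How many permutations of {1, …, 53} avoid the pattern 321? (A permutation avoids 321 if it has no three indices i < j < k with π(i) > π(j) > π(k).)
C_53 = 116157871455782434250553845880

These 321-avoiding permutations are counted by the Catalan number C_n = (1/(n + 1)) · C(2n, n). For n = 53: C_53 = (1/54) · C(106, 53) = 6272525058612251449529907677520/54 = 116157871455782434250553845880.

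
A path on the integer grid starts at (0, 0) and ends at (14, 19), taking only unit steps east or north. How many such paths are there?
Number of paths = 818809200

A monotone lattice path from (0, 0) to (14, 19) consists of 14 east steps and 19 north steps in some order, so it is determined by which 14 of the 33 steps are east. The count is C(33, 14) = 818809200.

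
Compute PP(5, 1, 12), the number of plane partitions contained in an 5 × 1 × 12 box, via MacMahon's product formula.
PP(5, 1, 12) = 6188

Evaluate the triple product over i = 1..5, j = 1..1, k = 1..12. The factors are (2/1) · (3/2) · (4/3) · (5/4) · (6/5) · (7/6) · (8/7) · (9/8) · … (60 factors total). The numerators and denominators telescope so the product is an integer; carrying out the multiplication exactly gives PP(5, 1, 12) = 6188.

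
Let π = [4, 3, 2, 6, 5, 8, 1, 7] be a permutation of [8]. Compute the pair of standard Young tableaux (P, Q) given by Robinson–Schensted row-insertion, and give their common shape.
P = [1, 5, 7] / [2, 6, 8] / [3] / [4];  Q = [1, 4, 6] / [2, 5, 8] / [3] / [7];  common shape = (3, 3, 1, 1)

Row-insert the values π_1, π_2, … into P one at a time, bumping the leftmost entry strictly greater than the inserted value down to the next row. The recording tableau Q records, in position (i, j), the step at which that cell was added to P.
  Insert 4 (step 1): P = [4];  Q = [1]
  Insert 3 (step 2): P = [3] / [4];  Q = [1] / [2]
  Insert 2 (step 3): P = [2] / [3] / [4];  Q = [1] / [2] / [3]
  Insert 6 (step 4): P = [2, 6] / [3] / [4];  Q = [1, 4] / [2] / [3]
  Insert 5 (step 5): P = [2, 5] / [3, 6] / [4];  Q = [1, 4] / [2, 5] / [3]
  Insert 8 (step 6): P = [2, 5, 8] / [3, 6] / [4];  Q = [1, 4, 6] / [2, 5] / [3]
  Insert 1 (step 7): P = [1, 5, 8] / [2, 6] / [3] / [4];  Q = [1, 4, 6] / [2, 5] / [3] / [7]
  Insert 7 (step 8): P = [1, 5, 7] / [2, 6, 8] / [3] / [4];  Q = [1, 4, 6] / [2, 5, 8] / [3] / [7]
Final shape: (3, 3, 1, 1).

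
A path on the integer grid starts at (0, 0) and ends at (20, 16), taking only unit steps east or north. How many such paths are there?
Number of paths = 7307872110

A monotone lattice path from (0, 0) to (20, 16) consists of 20 east steps and 16 north steps in some order, so it is determined by which 20 of the 36 steps are east. The count is C(36, 20) = 7307872110.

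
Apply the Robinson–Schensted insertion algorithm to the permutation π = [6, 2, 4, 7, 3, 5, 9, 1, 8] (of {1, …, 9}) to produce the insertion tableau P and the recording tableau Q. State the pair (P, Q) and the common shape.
P = [1, 3, 5, 8] / [2, 7, 9] / [4] / [6];  Q = [1, 3, 4, 7] / [2, 6, 9] / [5] / [8];  common shape = (4, 3, 1, 1)

Row-insert the values π_1, π_2, … into P one at a time, bumping the leftmost entry strictly greater than the inserted value down to the next row. The recording tableau Q records, in position (i, j), the step at which that cell was added to P.
  Insert 6 (step 1): P = [6];  Q = [1]
  Insert 2 (step 2): P = [2] / [6];  Q = [1] / [2]
  Insert 4 (step 3): P = [2, 4] / [6];  Q = [1, 3] / [2]
  Insert 7 (step 4): P = [2, 4, 7] / [6];  Q = [1, 3, 4] / [2]
  Insert 3 (step 5): P = [2, 3, 7] / [4] / [6];  Q = [1, 3, 4] / [2] / [5]
  Insert 5 (step 6): P = [2, 3, 5] / [4, 7] / [6];  Q = [1, 3, 4] / [2, 6] / [5]
  Insert 9 (step 7): P = [2, 3, 5, 9] / [4, 7] / [6];  Q = [1, 3, 4, 7] / [2, 6] / [5]
  Insert 1 (step 8): P = [1, 3, 5, 9] / [2, 7] / [4] / [6];  Q = [1, 3, 4, 7] / [2, 6] / [5] / [8]
  Insert 8 (step 9): P = [1, 3, 5, 8] / [2, 7, 9] / [4] / [6];  Q = [1, 3, 4, 7] / [2, 6, 9] / [5] / [8]
Final shape: (4, 3, 1, 1).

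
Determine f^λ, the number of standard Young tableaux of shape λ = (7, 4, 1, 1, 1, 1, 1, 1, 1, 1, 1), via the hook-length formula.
# SYT of shape (7, 4, 1, 1, 1, 1, 1, 1, 1, 1, 1) = 4012800

Hook-length formula: f^λ = n! / Π hook(c), product over all cells c of the Young diagram. For λ = (7, 4, 1, 1, 1, 1, 1, 1, 1, 1, 1), n = 20 boxes. Hook lengths by row (left-to-right, top-to-bottom): [17, 7, 6, 5, 3, 2, 1]; [13, 3, 2, 1]; [9]; [8]; [7]; [6]; [5]; [4]; [3]; [2]; [1]. Product of hooks = 606285388800. So f^λ = 20! / 606285388800 = 2432902008176640000 / 606285388800 = 4012800.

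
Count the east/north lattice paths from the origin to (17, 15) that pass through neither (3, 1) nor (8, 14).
Number of paths = 402401340

Inclusion–exclusion. Total paths: C(32, 17) = 565722720. Through P₁: C(4, 3)·C(28, 14) = 160466400. Through P₂: C(22, 8)·C(10, 9) = 3197700. Since P₁ is strictly southwest of P₂, a monotone path through both must visit P₁ then P₂; paths through both = C(4, 3)·C(18, 5)·C(10, 9) = 342720. Avoid both = 565722720 − 160466400 − 3197700 + 342720 = 402401340.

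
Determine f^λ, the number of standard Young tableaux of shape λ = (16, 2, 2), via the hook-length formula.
# SYT of shape (16, 2, 2) = 7600

Hook-length formula: f^λ = n! / Π hook(c), product over all cells c of the Young diagram. For λ = (16, 2, 2), n = 20 boxes. Hook lengths by row (left-to-right, top-to-bottom): [18, 17, 14, 13, 12, 11, 10, 9, 8, 7, 6, 5, 4, 3, 2, 1]; [3, 2]; [2, 1]. Product of hooks = 320118685286400. So f^λ = 20! / 320118685286400 = 2432902008176640000 / 320118685286400 = 7600.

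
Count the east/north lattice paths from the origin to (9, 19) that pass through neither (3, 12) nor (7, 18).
Number of paths = 4970670

Inclusion–exclusion. Total paths: C(28, 9) = 6906900. Through P₁: C(15, 3)·C(13, 6) = 780780. Through P₂: C(25, 7)·C(3, 2) = 1442100. Since P₁ is strictly southwest of P₂, a monotone path through both must visit P₁ then P₂; paths through both = C(15, 3)·C(10, 4)·C(3, 2) = 286650. Avoid both = 6906900 − 780780 − 1442100 + 286650 = 4970670.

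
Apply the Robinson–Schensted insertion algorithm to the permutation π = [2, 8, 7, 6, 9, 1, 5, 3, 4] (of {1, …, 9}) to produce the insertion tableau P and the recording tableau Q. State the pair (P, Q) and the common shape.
P = [1, 3, 4] / [2, 5, 9] / [6] / [7] / [8];  Q = [1, 2, 5] / [3, 7, 9] / [4] / [6] / [8];  common shape = (3, 3, 1, 1, 1)

Row-insert the values π_1, π_2, … into P one at a time, bumping the leftmost entry strictly greater than the inserted value down to the next row. The recording tableau Q records, in position (i, j), the step at which that cell was added to P.
  Insert 2 (step 1): P = [2];  Q = [1]
  Insert 8 (step 2): P = [2, 8];  Q = [1, 2]
  Insert 7 (step 3): P = [2, 7] / [8];  Q = [1, 2] / [3]
  Insert 6 (step 4): P = [2, 6] / [7] / [8];  Q = [1, 2] / [3] / [4]
  Insert 9 (step 5): P = [2, 6, 9] / [7] / [8];  Q = [1, 2, 5] / [3] / [4]
  Insert 1 (step 6): P = [1, 6, 9] / [2] / [7] / [8];  Q = [1, 2, 5] / [3] / [4] / [6]
  Insert 5 (step 7): P = [1, 5, 9] / [2, 6] / [7] / [8];  Q = [1, 2, 5] / [3, 7] / [4] / [6]
  Insert 3 (step 8): P = [1, 3, 9] / [2, 5] / [6] / [7] / [8];  Q = [1, 2, 5] / [3, 7] / [4] / [6] / [8]
  Insert 4 (step 9): P = [1, 3, 4] / [2, 5, 9] / [6] / [7] / [8];  Q = [1, 2, 5] / [3, 7, 9] / [4] / [6] / [8]
Final shape: (3, 3, 1, 1, 1).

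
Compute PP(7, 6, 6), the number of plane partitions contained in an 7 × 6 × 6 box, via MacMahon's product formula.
PP(7, 6, 6) = 29706808370096

Evaluate the triple product over i = 1..7, j = 1..6, k = 1..6. The factors are (2/1) · (3/2) · (4/3) · (5/4) · (6/5) · (7/6) · (3/2) · (4/3) · … (252 factors total). The numerators and denominators telescope so the product is an integer; carrying out the multiplication exactly gives PP(7, 6, 6) = 29706808370096.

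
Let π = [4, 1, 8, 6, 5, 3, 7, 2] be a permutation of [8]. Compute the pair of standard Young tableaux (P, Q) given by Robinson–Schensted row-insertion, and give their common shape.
P = [1, 2, 7] / [3, 5] / [4] / [6] / [8];  Q = [1, 3, 7] / [2, 4] / [5] / [6] / [8];  common shape = (3, 2, 1, 1, 1)

Row-insert the values π_1, π_2, … into P one at a time, bumping the leftmost entry strictly greater than the inserted value down to the next row. The recording tableau Q records, in position (i, j), the step at which that cell was added to P.
  Insert 4 (step 1): P = [4];  Q = [1]
  Insert 1 (step 2): P = [1] / [4];  Q = [1] / [2]
  Insert 8 (step 3): P = [1, 8] / [4];  Q = [1, 3] / [2]
  Insert 6 (step 4): P = [1, 6] / [4, 8];  Q = [1, 3] / [2, 4]
  Insert 5 (step 5): P = [1, 5] / [4, 6] / [8];  Q = [1, 3] / [2, 4] / [5]
  Insert 3 (step 6): P = [1, 3] / [4, 5] / [6] / [8];  Q = [1, 3] / [2, 4] / [5] / [6]
  Insert 7 (step 7): P = [1, 3, 7] / [4, 5] / [6] / [8];  Q = [1, 3, 7] / [2, 4] / [5] / [6]
  Insert 2 (step 8): P = [1, 2, 7] / [3, 5] / [4] / [6] / [8];  Q = [1, 3, 7] / [2, 4] / [5] / [6] / [8]
Final shape: (3, 2, 1, 1, 1).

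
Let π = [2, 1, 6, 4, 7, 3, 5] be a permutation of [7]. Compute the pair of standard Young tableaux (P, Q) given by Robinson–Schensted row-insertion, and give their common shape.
P = [1, 3, 5] / [2, 4, 7] / [6];  Q = [1, 3, 5] / [2, 4, 7] / [6];  common shape = (3, 3, 1)

Row-insert the values π_1, π_2, … into P one at a time, bumping the leftmost entry strictly greater than the inserted value down to the next row. The recording tableau Q records, in position (i, j), the step at which that cell was added to P.
  Insert 2 (step 1): P = [2];  Q = [1]
  Insert 1 (step 2): P = [1] / [2];  Q = [1] / [2]
  Insert 6 (step 3): P = [1, 6] / [2];  Q = [1, 3] / [2]
  Insert 4 (step 4): P = [1, 4] / [2, 6];  Q = [1, 3] / [2, 4]
  Insert 7 (step 5): P = [1, 4, 7] / [2, 6];  Q = [1, 3, 5] / [2, 4]
  Insert 3 (step 6): P = [1, 3, 7] / [2, 4] / [6];  Q = [1, 3, 5] / [2, 4] / [6]
  Insert 5 (step 7): P = [1, 3, 5] / [2, 4, 7] / [6];  Q = [1, 3, 5] / [2, 4, 7] / [6]
Final shape: (3, 3, 1).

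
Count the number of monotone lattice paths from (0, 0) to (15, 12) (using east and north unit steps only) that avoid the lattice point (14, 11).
Number of paths = 8469060

Total paths from (0, 0) to (15, 12): C(27, 15) = 17383860. Paths through (14, 11): (paths (0, 0) → (14, 11)) × (paths (14, 11) → (15, 12)) = C(25, 14) · C(2, 1) = 4457400 · 2 = 8914800. Avoidance count = 17383860 − 8914800 = 8469060.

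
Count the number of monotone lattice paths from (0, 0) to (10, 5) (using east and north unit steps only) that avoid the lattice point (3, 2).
Number of paths = 1803

Total paths from (0, 0) to (10, 5): C(15, 10) = 3003. Paths through (3, 2): (paths (0, 0) → (3, 2)) × (paths (3, 2) → (10, 5)) = C(5, 3) · C(10, 7) = 10 · 120 = 1200. Avoidance count = 3003 − 1200 = 1803.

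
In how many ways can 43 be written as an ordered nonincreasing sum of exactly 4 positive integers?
p(43, 4 parts) = 588

Partitions of n into exactly k parts are in bijection with partitions of n − k into at most k parts (subtract 1 from each part). So p(43, exactly 4) = p(39, parts ≤ 4). Computing via the recurrence p(m, j) = p(m, j−1) + p(m−j, j) gives 588.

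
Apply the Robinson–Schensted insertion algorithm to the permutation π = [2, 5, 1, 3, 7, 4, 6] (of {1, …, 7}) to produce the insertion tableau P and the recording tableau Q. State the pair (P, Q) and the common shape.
P = [1, 3, 4, 6] / [2, 5, 7];  Q = [1, 2, 5, 7] / [3, 4, 6];  common shape = (4, 3)

Row-insert the values π_1, π_2, … into P one at a time, bumping the leftmost entry strictly greater than the inserted value down to the next row. The recording tableau Q records, in position (i, j), the step at which that cell was added to P.
  Insert 2 (step 1): P = [2];  Q = [1]
  Insert 5 (step 2): P = [2, 5];  Q = [1, 2]
  Insert 1 (step 3): P = [1, 5] / [2];  Q = [1, 2] / [3]
  Insert 3 (step 4): P = [1, 3] / [2, 5];  Q = [1, 2] / [3, 4]
  Insert 7 (step 5): P = [1, 3, 7] / [2, 5];  Q = [1, 2, 5] / [3, 4]
  Insert 4 (step 6): P = [1, 3, 4] / [2, 5, 7];  Q = [1, 2, 5] / [3, 4, 6]
  Insert 6 (step 7): P = [1, 3, 4, 6] / [2, 5, 7];  Q = [1, 2, 5, 7] / [3, 4, 6]
Final shape: (4, 3).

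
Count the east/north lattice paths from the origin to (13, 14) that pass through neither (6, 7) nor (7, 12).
Number of paths = 13046412

Inclusion–exclusion. Total paths: C(27, 13) = 20058300. Through P₁: C(13, 6)·C(14, 7) = 5889312. Through P₂: C(19, 7)·C(8, 6) = 1410864. Since P₁ is strictly southwest of P₂, a monotone path through both must visit P₁ then P₂; paths through both = C(13, 6)·C(6, 1)·C(8, 6) = 288288. Avoid both = 20058300 − 5889312 − 1410864 + 288288 = 13046412.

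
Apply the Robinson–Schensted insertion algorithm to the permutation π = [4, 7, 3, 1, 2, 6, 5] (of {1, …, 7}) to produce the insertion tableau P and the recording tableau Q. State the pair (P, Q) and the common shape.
P = [1, 2, 5] / [3, 6] / [4, 7];  Q = [1, 2, 6] / [3, 5] / [4, 7];  common shape = (3, 2, 2)

Row-insert the values π_1, π_2, … into P one at a time, bumping the leftmost entry strictly greater than the inserted value down to the next row. The recording tableau Q records, in position (i, j), the step at which that cell was added to P.
  Insert 4 (step 1): P = [4];  Q = [1]
  Insert 7 (step 2): P = [4, 7];  Q = [1, 2]
  Insert 3 (step 3): P = [3, 7] / [4];  Q = [1, 2] / [3]
  Insert 1 (step 4): P = [1, 7] / [3] / [4];  Q = [1, 2] / [3] / [4]
  Insert 2 (step 5): P = [1, 2] / [3, 7] / [4];  Q = [1, 2] / [3, 5] / [4]
  Insert 6 (step 6): P = [1, 2, 6] / [3, 7] / [4];  Q = [1, 2, 6] / [3, 5] / [4]
  Insert 5 (step 7): P = [1, 2, 5] / [3, 6] / [4, 7];  Q = [1, 2, 6] / [3, 5] / [4, 7]
Final shape: (3, 2, 2).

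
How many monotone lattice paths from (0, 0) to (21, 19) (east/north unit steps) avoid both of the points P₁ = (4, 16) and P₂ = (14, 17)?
Number of paths = 121732232820

Inclusion–exclusion. Total paths: C(40, 21) = 131282408400. Through P₁: C(20, 4)·C(20, 17) = 5523300. Through P₂: C(31, 14)·C(9, 7) = 9546570900. Since P₁ is strictly southwest of P₂, a monotone path through both must visit P₁ then P₂; paths through both = C(20, 4)·C(11, 10)·C(9, 7) = 1918620. Avoid both = 131282408400 − 5523300 − 9546570900 + 1918620 = 121732232820.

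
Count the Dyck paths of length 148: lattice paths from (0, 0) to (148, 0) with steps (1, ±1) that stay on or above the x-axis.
C_74 = 311496878311103321137536291518809134027240

These Dyck paths are counted by the Catalan number C_n = (1/(n + 1)) · C(2n, n). For n = 74: C_74 = (1/75) · C(148, 74) = 23362265873332749085315221863910685052043000/75 = 311496878311103321137536291518809134027240.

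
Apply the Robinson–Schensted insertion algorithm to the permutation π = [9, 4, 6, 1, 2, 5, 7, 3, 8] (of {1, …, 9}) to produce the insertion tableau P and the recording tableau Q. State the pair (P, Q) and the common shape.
P = [1, 2, 3, 7, 8] / [4, 5] / [6] / [9];  Q = [1, 3, 6, 7, 9] / [2, 5] / [4] / [8];  common shape = (5, 2, 1, 1)

Row-insert the values π_1, π_2, … into P one at a time, bumping the leftmost entry strictly greater than the inserted value down to the next row. The recording tableau Q records, in position (i, j), the step at which that cell was added to P.
  Insert 9 (step 1): P = [9];  Q = [1]
  Insert 4 (step 2): P = [4] / [9];  Q = [1] / [2]
  Insert 6 (step 3): P = [4, 6] / [9];  Q = [1, 3] / [2]
  Insert 1 (step 4): P = [1, 6] / [4] / [9];  Q = [1, 3] / [2] / [4]
  Insert 2 (step 5): P = [1, 2] / [4, 6] / [9];  Q = [1, 3] / [2, 5] / [4]
  Insert 5 (step 6): P = [1, 2, 5] / [4, 6] / [9];  Q = [1, 3, 6] / [2, 5] / [4]
  Insert 7 (step 7): P = [1, 2, 5, 7] / [4, 6] / [9];  Q = [1, 3, 6, 7] / [2, 5] / [4]
  Insert 3 (step 8): P = [1, 2, 3, 7] / [4, 5] / [6] / [9];  Q = [1, 3, 6, 7] / [2, 5] / [4] / [8]
  Insert 8 (step 9): P = [1, 2, 3, 7, 8] / [4, 5] / [6] / [9];  Q = [1, 3, 6, 7, 9] / [2, 5] / [4] / [8]
Final shape: (5, 2, 1, 1).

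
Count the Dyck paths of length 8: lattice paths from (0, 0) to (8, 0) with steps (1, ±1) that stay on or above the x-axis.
C_4 = 14

These Dyck paths are counted by the Catalan number C_n = (1/(n + 1)) · C(2n, n). For n = 4: C_4 = (1/5) · C(8, 4) = 70/5 = 14.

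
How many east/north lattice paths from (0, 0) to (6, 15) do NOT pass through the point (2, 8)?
Number of paths = 39414

Total paths from (0, 0) to (6, 15): C(21, 6) = 54264. Paths through (2, 8): (paths (0, 0) → (2, 8)) × (paths (2, 8) → (6, 15)) = C(10, 2) · C(11, 4) = 45 · 330 = 14850. Avoidance count = 54264 − 14850 = 39414.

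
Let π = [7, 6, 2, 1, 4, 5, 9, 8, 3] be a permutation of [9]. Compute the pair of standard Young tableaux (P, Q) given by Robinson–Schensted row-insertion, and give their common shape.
P = [1, 3, 5, 8] / [2, 4] / [6, 9] / [7];  Q = [1, 5, 6, 7] / [2, 8] / [3, 9] / [4];  common shape = (4, 2, 2, 1)

Row-insert the values π_1, π_2, … into P one at a time, bumping the leftmost entry strictly greater than the inserted value down to the next row. The recording tableau Q records, in position (i, j), the step at which that cell was added to P.
  Insert 7 (step 1): P = [7];  Q = [1]
  Insert 6 (step 2): P = [6] / [7];  Q = [1] / [2]
  Insert 2 (step 3): P = [2] / [6] / [7];  Q = [1] / [2] / [3]
  Insert 1 (step 4): P = [1] / [2] / [6] / [7];  Q = [1] / [2] / [3] / [4]
  Insert 4 (step 5): P = [1, 4] / [2] / [6] / [7];  Q = [1, 5] / [2] / [3] / [4]
  Insert 5 (step 6): P = [1, 4, 5] / [2] / [6] / [7];  Q = [1, 5, 6] / [2] / [3] / [4]
  Insert 9 (step 7): P = [1, 4, 5, 9] / [2] / [6] / [7];  Q = [1, 5, 6, 7] / [2] / [3] / [4]
  Insert 8 (step 8): P = [1, 4, 5, 8] / [2, 9] / [6] / [7];  Q = [1, 5, 6, 7] / [2, 8] / [3] / [4]
  Insert 3 (step 9): P = [1, 3, 5, 8] / [2, 4] / [6, 9] / [7];  Q = [1, 5, 6, 7] / [2, 8] / [3, 9] / [4]
Final shape: (4, 2, 2, 1).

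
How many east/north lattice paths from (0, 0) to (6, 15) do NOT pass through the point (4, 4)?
Number of paths = 48804

Total paths from (0, 0) to (6, 15): C(21, 6) = 54264. Paths through (4, 4): (paths (0, 0) → (4, 4)) × (paths (4, 4) → (6, 15)) = C(8, 4) · C(13, 2) = 70 · 78 = 5460. Avoidance count = 54264 − 5460 = 48804.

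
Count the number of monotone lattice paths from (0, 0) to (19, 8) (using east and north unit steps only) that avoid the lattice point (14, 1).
Number of paths = 2208195

Total paths from (0, 0) to (19, 8): C(27, 19) = 2220075. Paths through (14, 1): (paths (0, 0) → (14, 1)) × (paths (14, 1) → (19, 8)) = C(15, 14) · C(12, 5) = 15 · 792 = 11880. Avoidance count = 2220075 − 11880 = 2208195.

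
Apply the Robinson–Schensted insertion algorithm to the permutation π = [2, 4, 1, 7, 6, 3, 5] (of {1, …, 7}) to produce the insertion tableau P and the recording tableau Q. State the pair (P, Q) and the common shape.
P = [1, 3, 5] / [2, 4, 6] / [7];  Q = [1, 2, 4] / [3, 5, 7] / [6];  common shape = (3, 3, 1)

Row-insert the values π_1, π_2, … into P one at a time, bumping the leftmost entry strictly greater than the inserted value down to the next row. The recording tableau Q records, in position (i, j), the step at which that cell was added to P.
  Insert 2 (step 1): P = [2];  Q = [1]
  Insert 4 (step 2): P = [2, 4];  Q = [1, 2]
  Insert 1 (step 3): P = [1, 4] / [2];  Q = [1, 2] / [3]
  Insert 7 (step 4): P = [1, 4, 7] / [2];  Q = [1, 2, 4] / [3]
  Insert 6 (step 5): P = [1, 4, 6] / [2, 7];  Q = [1, 2, 4] / [3, 5]
  Insert 3 (step 6): P = [1, 3, 6] / [2, 4] / [7];  Q = [1, 2, 4] / [3, 5] / [6]
  Insert 5 (step 7): P = [1, 3, 5] / [2, 4, 6] / [7];  Q = [1, 2, 4] / [3, 5, 7] / [6]
Final shape: (3, 3, 1).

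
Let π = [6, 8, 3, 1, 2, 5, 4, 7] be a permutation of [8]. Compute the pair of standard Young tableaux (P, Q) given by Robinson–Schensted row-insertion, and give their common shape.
P = [1, 2, 4, 7] / [3, 5] / [6, 8];  Q = [1, 2, 6, 8] / [3, 5] / [4, 7];  common shape = (4, 2, 2)

Row-insert the values π_1, π_2, … into P one at a time, bumping the leftmost entry strictly greater than the inserted value down to the next row. The recording tableau Q records, in position (i, j), the step at which that cell was added to P.
  Insert 6 (step 1): P = [6];  Q = [1]
  Insert 8 (step 2): P = [6, 8];  Q = [1, 2]
  Insert 3 (step 3): P = [3, 8] / [6];  Q = [1, 2] / [3]
  Insert 1 (step 4): P = [1, 8] / [3] / [6];  Q = [1, 2] / [3] / [4]
  Insert 2 (step 5): P = [1, 2] / [3, 8] / [6];  Q = [1, 2] / [3, 5] / [4]
  Insert 5 (step 6): P = [1, 2, 5] / [3, 8] / [6];  Q = [1, 2, 6] / [3, 5] / [4]
  Insert 4 (step 7): P = [1, 2, 4] / [3, 5] / [6, 8];  Q = [1, 2, 6] / [3, 5] / [4, 7]
  Insert 7 (step 8): P = [1, 2, 4, 7] / [3, 5] / [6, 8];  Q = [1, 2, 6, 8] / [3, 5] / [4, 7]
Final shape: (4, 2, 2).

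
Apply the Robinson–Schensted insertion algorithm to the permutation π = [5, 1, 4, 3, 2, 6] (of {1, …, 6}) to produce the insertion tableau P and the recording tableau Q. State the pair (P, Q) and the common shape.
P = [1, 2, 6] / [3] / [4] / [5];  Q = [1, 3, 6] / [2] / [4] / [5];  common shape = (3, 1, 1, 1)

Row-insert the values π_1, π_2, … into P one at a time, bumping the leftmost entry strictly greater than the inserted value down to the next row. The recording tableau Q records, in position (i, j), the step at which that cell was added to P.
  Insert 5 (step 1): P = [5];  Q = [1]
  Insert 1 (step 2): P = [1] / [5];  Q = [1] / [2]
  Insert 4 (step 3): P = [1, 4] / [5];  Q = [1, 3] / [2]
  Insert 3 (step 4): P = [1, 3] / [4] / [5];  Q = [1, 3] / [2] / [4]
  Insert 2 (step 5): P = [1, 2] / [3] / [4] / [5];  Q = [1, 3] / [2] / [4] / [5]
  Insert 6 (step 6): P = [1, 2, 6] / [3] / [4] / [5];  Q = [1, 3, 6] / [2] / [4] / [5]
Final shape: (3, 1, 1, 1).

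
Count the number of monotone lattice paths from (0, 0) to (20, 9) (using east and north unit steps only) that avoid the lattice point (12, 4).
Number of paths = 7672665

Total paths from (0, 0) to (20, 9): C(29, 20) = 10015005. Paths through (12, 4): (paths (0, 0) → (12, 4)) × (paths (12, 4) → (20, 9)) = C(16, 12) · C(13, 8) = 1820 · 1287 = 2342340. Avoidance count = 10015005 − 2342340 = 7672665.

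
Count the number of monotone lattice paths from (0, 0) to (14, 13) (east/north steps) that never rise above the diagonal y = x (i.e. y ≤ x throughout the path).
Number of paths = 2674440

By the reflection principle (André's argument), the number of monotone paths to (14, 13) with n ≤ m that never go above y = x is C(27, 14) − C(27, 15) = 20058300 − 17383860 = 2674440.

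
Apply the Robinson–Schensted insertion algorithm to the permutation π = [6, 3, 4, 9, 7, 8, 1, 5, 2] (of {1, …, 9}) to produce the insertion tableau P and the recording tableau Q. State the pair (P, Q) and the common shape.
P = [1, 2, 5, 8] / [3, 4] / [6, 7] / [9];  Q = [1, 3, 4, 6] / [2, 5] / [7, 8] / [9];  common shape = (4, 2, 2, 1)

Row-insert the values π_1, π_2, … into P one at a time, bumping the leftmost entry strictly greater than the inserted value down to the next row. The recording tableau Q records, in position (i, j), the step at which that cell was added to P.
  Insert 6 (step 1): P = [6];  Q = [1]
  Insert 3 (step 2): P = [3] / [6];  Q = [1] / [2]
  Insert 4 (step 3): P = [3, 4] / [6];  Q = [1, 3] / [2]
  Insert 9 (step 4): P = [3, 4, 9] / [6];  Q = [1, 3, 4] / [2]
  Insert 7 (step 5): P = [3, 4, 7] / [6, 9];  Q = [1, 3, 4] / [2, 5]
  Insert 8 (step 6): P = [3, 4, 7, 8] / [6, 9];  Q = [1, 3, 4, 6] / [2, 5]
  Insert 1 (step 7): P = [1, 4, 7, 8] / [3, 9] / [6];  Q = [1, 3, 4, 6] / [2, 5] / [7]
  Insert 5 (step 8): P = [1, 4, 5, 8] / [3, 7] / [6, 9];  Q = [1, 3, 4, 6] / [2, 5] / [7, 8]
  Insert 2 (step 9): P = [1, 2, 5, 8] / [3, 4] / [6, 7] / [9];  Q = [1, 3, 4, 6] / [2, 5] / [7, 8] / [9]
Final shape: (4, 2, 2, 1).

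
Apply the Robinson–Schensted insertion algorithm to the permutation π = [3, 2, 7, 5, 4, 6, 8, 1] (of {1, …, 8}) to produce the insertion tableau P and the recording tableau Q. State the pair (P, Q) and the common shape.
P = [1, 4, 6, 8] / [2, 5] / [3] / [7];  Q = [1, 3, 6, 7] / [2, 4] / [5] / [8];  common shape = (4, 2, 1, 1)

Row-insert the values π_1, π_2, … into P one at a time, bumping the leftmost entry strictly greater than the inserted value down to the next row. The recording tableau Q records, in position (i, j), the step at which that cell was added to P.
  Insert 3 (step 1): P = [3];  Q = [1]
  Insert 2 (step 2): P = [2] / [3];  Q = [1] / [2]
  Insert 7 (step 3): P = [2, 7] / [3];  Q = [1, 3] / [2]
  Insert 5 (step 4): P = [2, 5] / [3, 7];  Q = [1, 3] / [2, 4]
  Insert 4 (step 5): P = [2, 4] / [3, 5] / [7];  Q = [1, 3] / [2, 4] / [5]
  Insert 6 (step 6): P = [2, 4, 6] / [3, 5] / [7];  Q = [1, 3, 6] / [2, 4] / [5]
  Insert 8 (step 7): P = [2, 4, 6, 8] / [3, 5] / [7];  Q = [1, 3, 6, 7] / [2, 4] / [5]
  Insert 1 (step 8): P = [1, 4, 6, 8] / [2, 5] / [3] / [7];  Q = [1, 3, 6, 7] / [2, 4] / [5] / [8]
Final shape: (4, 2, 1, 1).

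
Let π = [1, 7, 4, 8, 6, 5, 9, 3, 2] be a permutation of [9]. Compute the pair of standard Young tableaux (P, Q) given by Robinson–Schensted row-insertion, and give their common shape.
P = [1, 2, 5, 9] / [3, 8] / [4] / [6] / [7];  Q = [1, 2, 4, 7] / [3, 5] / [6] / [8] / [9];  common shape = (4, 2, 1, 1, 1)

Row-insert the values π_1, π_2, … into P one at a time, bumping the leftmost entry strictly greater than the inserted value down to the next row. The recording tableau Q records, in position (i, j), the step at which that cell was added to P.
  Insert 1 (step 1): P = [1];  Q = [1]
  Insert 7 (step 2): P = [1, 7];  Q = [1, 2]
  Insert 4 (step 3): P = [1, 4] / [7];  Q = [1, 2] / [3]
  Insert 8 (step 4): P = [1, 4, 8] / [7];  Q = [1, 2, 4] / [3]
  Insert 6 (step 5): P = [1, 4, 6] / [7, 8];  Q = [1, 2, 4] / [3, 5]
  Insert 5 (step 6): P = [1, 4, 5] / [6, 8] / [7];  Q = [1, 2, 4] / [3, 5] / [6]
  Insert 9 (step 7): P = [1, 4, 5, 9] / [6, 8] / [7];  Q = [1, 2, 4, 7] / [3, 5] / [6]
  Insert 3 (step 8): P = [1, 3, 5, 9] / [4, 8] / [6] / [7];  Q = [1, 2, 4, 7] / [3, 5] / [6] / [8]
  Insert 2 (step 9): P = [1, 2, 5, 9] / [3, 8] / [4] / [6] / [7];  Q = [1, 2, 4, 7] / [3, 5] / [6] / [8] / [9]
Final shape: (4, 2, 1, 1, 1).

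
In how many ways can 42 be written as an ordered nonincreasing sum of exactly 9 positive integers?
p(42, 9 parts) = 4904

Partitions of n into exactly k parts are in bijection with partitions of n − k into at most k parts (subtract 1 from each part). So p(42, exactly 9) = p(33, parts ≤ 9). Computing via the recurrence p(m, j) = p(m, j−1) + p(m−j, j) gives 4904.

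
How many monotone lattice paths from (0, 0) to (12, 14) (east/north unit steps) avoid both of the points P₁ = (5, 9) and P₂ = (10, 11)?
Number of paths = 4965376

Inclusion–exclusion. Total paths: C(26, 12) = 9657700. Through P₁: C(14, 5)·C(12, 7) = 1585584. Through P₂: C(21, 10)·C(5, 2) = 3527160. Since P₁ is strictly southwest of P₂, a monotone path through both must visit P₁ then P₂; paths through both = C(14, 5)·C(7, 5)·C(5, 2) = 420420. Avoid both = 9657700 − 1585584 − 3527160 + 420420 = 4965376.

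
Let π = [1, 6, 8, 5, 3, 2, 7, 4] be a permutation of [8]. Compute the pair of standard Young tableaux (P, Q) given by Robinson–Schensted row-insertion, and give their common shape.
P = [1, 2, 4] / [3, 7] / [5, 8] / [6];  Q = [1, 2, 3] / [4, 7] / [5, 8] / [6];  common shape = (3, 2, 2, 1)

Row-insert the values π_1, π_2, … into P one at a time, bumping the leftmost entry strictly greater than the inserted value down to the next row. The recording tableau Q records, in position (i, j), the step at which that cell was added to P.
  Insert 1 (step 1): P = [1];  Q = [1]
  Insert 6 (step 2): P = [1, 6];  Q = [1, 2]
  Insert 8 (step 3): P = [1, 6, 8];  Q = [1, 2, 3]
  Insert 5 (step 4): P = [1, 5, 8] / [6];  Q = [1, 2, 3] / [4]
  Insert 3 (step 5): P = [1, 3, 8] / [5] / [6];  Q = [1, 2, 3] / [4] / [5]
  Insert 2 (step 6): P = [1, 2, 8] / [3] / [5] / [6];  Q = [1, 2, 3] / [4] / [5] / [6]
  Insert 7 (step 7): P = [1, 2, 7] / [3, 8] / [5] / [6];  Q = [1, 2, 3] / [4, 7] / [5] / [6]
  Insert 4 (step 8): P = [1, 2, 4] / [3, 7] / [5, 8] / [6];  Q = [1, 2, 3] / [4, 7] / [5, 8] / [6]
Final shape: (3, 2, 2, 1).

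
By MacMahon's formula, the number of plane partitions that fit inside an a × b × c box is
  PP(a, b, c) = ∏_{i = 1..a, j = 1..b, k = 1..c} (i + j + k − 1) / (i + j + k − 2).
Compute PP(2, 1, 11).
PP(2, 1, 11) = 78

Evaluate the triple product over i = 1..2, j = 1..1, k = 1..11. The factors are (2/1) · (3/2) · (4/3) · (5/4) · (6/5) · (7/6) · (8/7) · (9/8) · … (22 factors total). The numerators and denominators telescope so the product is an integer; carrying out the multiplication exactly gives PP(2, 1, 11) = 78.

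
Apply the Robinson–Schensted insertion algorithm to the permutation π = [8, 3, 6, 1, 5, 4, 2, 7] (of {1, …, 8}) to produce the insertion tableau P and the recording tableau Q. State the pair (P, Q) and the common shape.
P = [1, 2, 7] / [3, 4] / [5] / [6] / [8];  Q = [1, 3, 8] / [2, 5] / [4] / [6] / [7];  common shape = (3, 2, 1, 1, 1)

Row-insert the values π_1, π_2, … into P one at a time, bumping the leftmost entry strictly greater than the inserted value down to the next row. The recording tableau Q records, in position (i, j), the step at which that cell was added to P.
  Insert 8 (step 1): P = [8];  Q = [1]
  Insert 3 (step 2): P = [3] / [8];  Q = [1] / [2]
  Insert 6 (step 3): P = [3, 6] / [8];  Q = [1, 3] / [2]
  Insert 1 (step 4): P = [1, 6] / [3] / [8];  Q = [1, 3] / [2] / [4]
  Insert 5 (step 5): P = [1, 5] / [3, 6] / [8];  Q = [1, 3] / [2, 5] / [4]
  Insert 4 (step 6): P = [1, 4] / [3, 5] / [6] / [8];  Q = [1, 3] / [2, 5] / [4] / [6]
  Insert 2 (step 7): P = [1, 2] / [3, 4] / [5] / [6] / [8];  Q = [1, 3] / [2, 5] / [4] / [6] / [7]
  Insert 7 (step 8): P = [1, 2, 7] / [3, 4] / [5] / [6] / [8];  Q = [1, 3, 8] / [2, 5] / [4] / [6] / [7]
Final shape: (3, 2, 1, 1, 1).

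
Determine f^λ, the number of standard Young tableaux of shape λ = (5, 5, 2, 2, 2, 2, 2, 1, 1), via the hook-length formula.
# SYT of shape (5, 5, 2, 2, 2, 2, 2, 1, 1) = 344712060

Hook-length formula: f^λ = n! / Π hook(c), product over all cells c of the Young diagram. For λ = (5, 5, 2, 2, 2, 2, 2, 1, 1), n = 22 boxes. Hook lengths by row (left-to-right, top-to-bottom): [13, 10, 4, 3, 2]; [12, 9, 3, 2, 1]; [8, 5]; [7, 4]; [6, 3]; [5, 2]; [4, 1]; [2]; [1]. Product of hooks = 3260694528000. So f^λ = 22! / 3260694528000 = 1124000727777607680000 / 3260694528000 = 344712060.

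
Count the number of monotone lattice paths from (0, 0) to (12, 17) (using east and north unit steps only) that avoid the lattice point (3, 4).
Number of paths = 34486235

Total paths from (0, 0) to (12, 17): C(29, 12) = 51895935. Paths through (3, 4): (paths (0, 0) → (3, 4)) × (paths (3, 4) → (12, 17)) = C(7, 3) · C(22, 9) = 35 · 497420 = 17409700. Avoidance count = 51895935 − 17409700 = 34486235.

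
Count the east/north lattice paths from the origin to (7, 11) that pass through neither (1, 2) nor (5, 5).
Number of paths = 12693

Inclusion–exclusion. Total paths: C(18, 7) = 31824. Through P₁: C(3, 1)·C(15, 6) = 15015. Through P₂: C(10, 5)·C(8, 2) = 7056. Since P₁ is strictly southwest of P₂, a monotone path through both must visit P₁ then P₂; paths through both = C(3, 1)·C(7, 4)·C(8, 2) = 2940. Avoid both = 31824 − 15015 − 7056 + 2940 = 12693.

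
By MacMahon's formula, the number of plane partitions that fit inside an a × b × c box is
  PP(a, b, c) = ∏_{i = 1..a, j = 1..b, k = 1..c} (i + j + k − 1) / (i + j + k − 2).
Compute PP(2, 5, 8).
PP(2, 5, 8) = 429429

Evaluate the triple product over i = 1..2, j = 1..5, k = 1..8. The factors are (2/1) · (3/2) · (4/3) · (5/4) · (6/5) · (7/6) · (8/7) · (9/8) · … (80 factors total). The numerators and denominators telescope so the product is an integer; carrying out the multiplication exactly gives PP(2, 5, 8) = 429429.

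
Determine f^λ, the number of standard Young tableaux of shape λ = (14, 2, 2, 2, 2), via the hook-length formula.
# SYT of shape (14, 2, 2, 2, 2) = 2662660

Hook-length formula: f^λ = n! / Π hook(c), product over all cells c of the Young diagram. For λ = (14, 2, 2, 2, 2), n = 22 boxes. Hook lengths by row (left-to-right, top-to-bottom): [18, 17, 12, 11, 10, 9, 8, 7, 6, 5, 4, 3, 2, 1]; [5, 4]; [4, 3]; [3, 2]; [2, 1]. Product of hooks = 422134530048000. So f^λ = 22! / 422134530048000 = 1124000727777607680000 / 422134530048000 = 2662660.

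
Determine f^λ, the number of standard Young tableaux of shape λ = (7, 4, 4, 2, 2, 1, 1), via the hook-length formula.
# SYT of shape (7, 4, 4, 2, 2, 1, 1) = 752099040

Hook-length formula: f^λ = n! / Π hook(c), product over all cells c of the Young diagram. For λ = (7, 4, 4, 2, 2, 1, 1), n = 21 boxes. Hook lengths by row (left-to-right, top-to-bottom): [13, 10, 7, 6, 3, 2, 1]; [9, 6, 3, 2]; [8, 5, 2, 1]; [5, 2]; [4, 1]; [2]; [1]. Product of hooks = 67931136000. So f^λ = 21! / 67931136000 = 51090942171709440000 / 67931136000 = 752099040.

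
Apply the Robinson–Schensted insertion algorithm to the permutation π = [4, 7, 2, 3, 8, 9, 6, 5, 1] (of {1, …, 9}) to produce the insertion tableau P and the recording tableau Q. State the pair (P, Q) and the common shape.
P = [1, 3, 5, 9] / [2, 6, 8] / [4] / [7];  Q = [1, 2, 5, 6] / [3, 4, 7] / [8] / [9];  common shape = (4, 3, 1, 1)

Row-insert the values π_1, π_2, … into P one at a time, bumping the leftmost entry strictly greater than the inserted value down to the next row. The recording tableau Q records, in position (i, j), the step at which that cell was added to P.
  Insert 4 (step 1): P = [4];  Q = [1]
  Insert 7 (step 2): P = [4, 7];  Q = [1, 2]
  Insert 2 (step 3): P = [2, 7] / [4];  Q = [1, 2] / [3]
  Insert 3 (step 4): P = [2, 3] / [4, 7];  Q = [1, 2] / [3, 4]
  Insert 8 (step 5): P = [2, 3, 8] / [4, 7];  Q = [1, 2, 5] / [3, 4]
  Insert 9 (step 6): P = [2, 3, 8, 9] / [4, 7];  Q = [1, 2, 5, 6] / [3, 4]
  Insert 6 (step 7): P = [2, 3, 6, 9] / [4, 7, 8];  Q = [1, 2, 5, 6] / [3, 4, 7]
  Insert 5 (step 8): P = [2, 3, 5, 9] / [4, 6, 8] / [7];  Q = [1, 2, 5, 6] / [3, 4, 7] / [8]
  Insert 1 (step 9): P = [1, 3, 5, 9] / [2, 6, 8] / [4] / [7];  Q = [1, 2, 5, 6] / [3, 4, 7] / [8] / [9]
Final shape: (4, 3, 1, 1).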